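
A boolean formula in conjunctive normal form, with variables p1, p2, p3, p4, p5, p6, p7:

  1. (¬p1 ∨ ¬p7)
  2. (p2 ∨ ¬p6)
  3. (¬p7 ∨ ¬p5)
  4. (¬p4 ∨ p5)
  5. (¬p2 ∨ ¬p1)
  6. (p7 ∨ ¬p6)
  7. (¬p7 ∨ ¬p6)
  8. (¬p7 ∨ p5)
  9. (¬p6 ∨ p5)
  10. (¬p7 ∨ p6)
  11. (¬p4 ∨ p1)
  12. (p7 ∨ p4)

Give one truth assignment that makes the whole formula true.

p1=T, p2=F, p3=T, p4=T, p5=T, p6=F, p7=F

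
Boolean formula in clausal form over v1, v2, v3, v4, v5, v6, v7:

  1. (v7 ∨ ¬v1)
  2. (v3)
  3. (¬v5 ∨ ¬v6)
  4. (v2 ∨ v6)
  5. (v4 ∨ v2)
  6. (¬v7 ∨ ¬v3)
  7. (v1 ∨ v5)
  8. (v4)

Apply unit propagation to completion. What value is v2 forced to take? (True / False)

True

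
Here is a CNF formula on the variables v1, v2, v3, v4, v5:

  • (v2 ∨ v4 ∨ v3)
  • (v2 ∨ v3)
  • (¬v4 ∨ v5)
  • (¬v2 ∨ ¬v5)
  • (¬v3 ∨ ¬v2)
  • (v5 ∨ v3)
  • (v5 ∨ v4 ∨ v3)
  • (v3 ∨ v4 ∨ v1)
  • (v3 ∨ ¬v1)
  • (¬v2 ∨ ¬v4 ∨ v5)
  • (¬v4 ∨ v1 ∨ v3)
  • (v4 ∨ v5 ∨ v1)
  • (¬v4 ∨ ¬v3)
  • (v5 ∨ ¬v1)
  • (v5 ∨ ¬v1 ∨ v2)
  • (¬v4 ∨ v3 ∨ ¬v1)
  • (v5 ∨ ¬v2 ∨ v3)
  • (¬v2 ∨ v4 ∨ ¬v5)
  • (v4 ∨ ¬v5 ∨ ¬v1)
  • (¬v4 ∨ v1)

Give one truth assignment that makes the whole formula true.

Try v1 = False.
  then v4 is forced to False.
  then v3 is forced to True.
  then v2 is forced to False.
  then v5 is forced to True.

v1 = False, v2 = False, v3 = True, v4 = False, v5 = True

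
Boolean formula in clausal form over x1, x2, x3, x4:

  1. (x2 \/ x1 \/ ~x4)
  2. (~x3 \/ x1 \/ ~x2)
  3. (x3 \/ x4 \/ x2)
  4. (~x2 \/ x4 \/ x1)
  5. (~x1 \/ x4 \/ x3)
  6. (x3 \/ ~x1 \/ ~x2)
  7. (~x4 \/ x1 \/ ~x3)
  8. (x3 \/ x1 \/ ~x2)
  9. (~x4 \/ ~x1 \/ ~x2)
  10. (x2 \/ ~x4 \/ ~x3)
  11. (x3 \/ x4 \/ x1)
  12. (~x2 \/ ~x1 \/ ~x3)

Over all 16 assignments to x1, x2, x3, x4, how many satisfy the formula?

The models are:
  x1=F x2=F x3=T x4=F
  x1=T x2=F x3=F x4=T
  x1=T x2=F x3=T x4=F
Count: 3.

3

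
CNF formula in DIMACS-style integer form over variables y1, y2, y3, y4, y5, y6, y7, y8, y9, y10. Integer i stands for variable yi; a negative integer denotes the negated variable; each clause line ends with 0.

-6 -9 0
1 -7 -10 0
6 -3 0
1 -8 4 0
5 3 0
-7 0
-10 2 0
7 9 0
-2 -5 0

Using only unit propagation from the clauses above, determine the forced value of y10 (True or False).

Unit clause (~y7) sets y7 = False.
(y9 | y7) with y7 = False leaves only y9, so y9 = True.
(~y6 | ~y9): since y9 = True, the clause reduces to (~y6). y6 = False.
(~y3 | y6): since y6 = False, the clause reduces to (~y3). y3 = False.
From (y3 | y5) and y3 = False: y5 = True.
(~y2 | ~y5) with y5 = True leaves only ~y2, so y2 = False.
(~y10 | y2) with y2 = False leaves only ~y10, so y10 = False.

False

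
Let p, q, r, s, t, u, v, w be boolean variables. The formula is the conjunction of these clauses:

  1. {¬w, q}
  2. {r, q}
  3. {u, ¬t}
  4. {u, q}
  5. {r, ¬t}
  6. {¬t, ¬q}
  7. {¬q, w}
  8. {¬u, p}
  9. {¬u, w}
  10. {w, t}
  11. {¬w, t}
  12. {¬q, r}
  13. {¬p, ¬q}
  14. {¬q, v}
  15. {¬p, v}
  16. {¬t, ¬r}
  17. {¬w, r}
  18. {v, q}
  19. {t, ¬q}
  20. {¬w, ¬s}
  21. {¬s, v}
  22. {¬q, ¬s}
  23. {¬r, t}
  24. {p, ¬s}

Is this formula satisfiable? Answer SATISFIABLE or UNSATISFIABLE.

UNSATISFIABLE

q = True:
  propagation gives t=False; an empty clause results — contradiction.
q = False:
  propagation gives w=False, r=True, u=True; an empty clause results — contradiction.
Every branch closes, so no satisfying assignment exists.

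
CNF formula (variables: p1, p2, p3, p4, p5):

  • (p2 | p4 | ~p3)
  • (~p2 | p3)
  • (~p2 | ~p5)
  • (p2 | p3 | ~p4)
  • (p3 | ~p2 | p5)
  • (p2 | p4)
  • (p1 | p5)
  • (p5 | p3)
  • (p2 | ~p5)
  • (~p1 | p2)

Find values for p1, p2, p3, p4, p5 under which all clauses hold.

p1=True, p2=True, p3=True, p4=False, p5=False

Check each clause:
  1. (p2 | p4 | ~p3) — p2 is true.
  2. (~p2 | p3) — p3 is true.
  3. (~p2 | ~p5) — ~p5 is true.
  4. (p2 | ~p4 | p3) — p2 is true.
  5. (p5 | p3 | ~p2) — p3 is true.
  6. (p2 | p4) — p2 is true.
  7. (p1 | p5) — p1 is true.
  8. (p3 | p5) — p3 is true.
  9. (p2 | ~p5) — p2 is true.
  10. (p2 | ~p1) — p2 is true.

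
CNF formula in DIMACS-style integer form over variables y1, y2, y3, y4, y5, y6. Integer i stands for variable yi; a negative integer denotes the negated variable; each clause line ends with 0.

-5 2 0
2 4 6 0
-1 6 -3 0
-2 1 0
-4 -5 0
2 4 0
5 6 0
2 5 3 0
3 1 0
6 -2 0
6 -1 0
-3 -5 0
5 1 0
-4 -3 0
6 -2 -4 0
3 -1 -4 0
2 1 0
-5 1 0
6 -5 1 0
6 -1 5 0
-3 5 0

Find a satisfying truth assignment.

y1=1, y2=1, y3=0, y4=0, y5=1, y6=1

Check each clause:
  1. (!y5 || y2) — y2 is true.
  2. (y4 || y6 || y2) — y2 is true.
  3. (y6 || !y1 || !y3) — !y3 is true.
  4. (y1 || !y2) — y1 is true.
  5. (!y5 || !y4) — !y4 is true.
  6. (y2 || y4) — y2 is true.
  7. (y5 || y6) — y5 is true.
  8. (y3 || y2 || y5) — y2 is true.
  9. (y1 || y3) — y1 is true.
  10. (!y2 || y6) — y6 is true.
  11. (y6 || !y1) — y6 is true.
  12. (!y5 || !y3) — !y3 is true.
  13. (y1 || y5) — y1 is true.
  14. (!y4 || !y3) — !y4 is true.
  15. (!y4 || y6 || !y2) — !y4 is true.
  16. (!y4 || !y1 || y3) — !y4 is true.
  17. (y2 || y1) — y1 is true.
  18. (y1 || !y5) — y1 is true.
  19. (!y5 || y1 || y6) — y1 is true.
  20. (!y1 || y5 || y6) — y5 is true.
  21. (y5 || !y3) — y5 is true.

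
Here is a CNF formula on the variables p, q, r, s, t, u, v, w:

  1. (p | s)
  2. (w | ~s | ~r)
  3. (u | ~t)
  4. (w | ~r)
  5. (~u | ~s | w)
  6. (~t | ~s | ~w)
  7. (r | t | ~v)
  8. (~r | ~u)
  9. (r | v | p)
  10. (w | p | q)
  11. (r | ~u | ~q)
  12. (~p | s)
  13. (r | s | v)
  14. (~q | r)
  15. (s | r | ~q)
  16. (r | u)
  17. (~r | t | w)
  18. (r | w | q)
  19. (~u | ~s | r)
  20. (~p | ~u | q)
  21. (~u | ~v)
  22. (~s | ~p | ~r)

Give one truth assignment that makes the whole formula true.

p=F, q=F, r=T, s=T, t=F, u=F, v=T, w=T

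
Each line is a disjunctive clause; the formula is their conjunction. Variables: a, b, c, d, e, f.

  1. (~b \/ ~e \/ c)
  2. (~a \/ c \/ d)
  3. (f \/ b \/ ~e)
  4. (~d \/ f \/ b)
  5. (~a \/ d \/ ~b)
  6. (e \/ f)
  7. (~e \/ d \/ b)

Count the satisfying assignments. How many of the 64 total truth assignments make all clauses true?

23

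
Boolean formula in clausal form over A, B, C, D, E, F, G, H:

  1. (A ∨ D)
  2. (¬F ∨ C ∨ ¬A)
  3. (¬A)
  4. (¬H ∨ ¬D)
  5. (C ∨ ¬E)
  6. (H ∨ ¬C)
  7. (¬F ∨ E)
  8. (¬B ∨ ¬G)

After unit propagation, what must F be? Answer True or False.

(¬A) is a unit clause: A = False.
From (D ∨ A) and A = False: D = True.
In (¬H ∨ ¬D), ¬D is now false; ¬H must hold, so H = False.
(H ∨ ¬C): since H = False, the clause reduces to (¬C). C = False.
(C ∨ ¬E) with C = False leaves only ¬E, so E = False.
In (¬F ∨ E), E is now false; ¬F must hold, so F = False.

False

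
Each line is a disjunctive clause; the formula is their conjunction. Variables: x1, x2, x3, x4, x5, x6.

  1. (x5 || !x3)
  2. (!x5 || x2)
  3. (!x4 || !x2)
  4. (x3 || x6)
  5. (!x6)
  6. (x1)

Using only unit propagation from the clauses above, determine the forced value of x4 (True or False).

False

(!x6) is a unit clause: x6 = False.
(x3 || x6): since x6 = False, the clause reduces to (x3). x3 = True.
(!x3 || x5): since x3 = True, the clause reduces to (x5). x5 = True.
(x2 || !x5) with x5 = True leaves only x2, so x2 = True.
From (!x2 || !x4) and x2 = True: x4 = False.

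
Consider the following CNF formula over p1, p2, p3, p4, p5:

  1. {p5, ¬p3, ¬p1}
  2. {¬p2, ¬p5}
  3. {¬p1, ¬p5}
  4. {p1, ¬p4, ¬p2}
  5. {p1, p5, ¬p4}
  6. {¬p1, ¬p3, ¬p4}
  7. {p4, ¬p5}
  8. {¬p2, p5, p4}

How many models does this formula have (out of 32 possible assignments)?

Satisfying assignments:
  p1=0 p2=0 p3=0 p4=0 p5=0
  p1=0 p2=0 p3=0 p4=1 p5=1
  p1=0 p2=0 p3=1 p4=0 p5=0
  p1=0 p2=0 p3=1 p4=1 p5=1
  p1=1 p2=0 p3=0 p4=0 p5=0
  p1=1 p2=0 p3=0 p4=1 p5=0
  p1=1 p2=1 p3=0 p4=1 p5=0
Count: 7.

7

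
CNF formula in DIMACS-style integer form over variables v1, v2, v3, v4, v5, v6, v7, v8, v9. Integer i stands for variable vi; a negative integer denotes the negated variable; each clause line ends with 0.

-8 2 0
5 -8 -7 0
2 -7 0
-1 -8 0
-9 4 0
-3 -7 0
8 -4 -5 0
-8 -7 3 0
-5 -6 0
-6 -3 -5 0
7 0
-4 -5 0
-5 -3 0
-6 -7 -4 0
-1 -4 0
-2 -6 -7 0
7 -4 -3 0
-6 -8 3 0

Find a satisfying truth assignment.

v1=False, v2=True, v3=False, v4=False, v5=True, v6=False, v7=True, v8=False, v9=False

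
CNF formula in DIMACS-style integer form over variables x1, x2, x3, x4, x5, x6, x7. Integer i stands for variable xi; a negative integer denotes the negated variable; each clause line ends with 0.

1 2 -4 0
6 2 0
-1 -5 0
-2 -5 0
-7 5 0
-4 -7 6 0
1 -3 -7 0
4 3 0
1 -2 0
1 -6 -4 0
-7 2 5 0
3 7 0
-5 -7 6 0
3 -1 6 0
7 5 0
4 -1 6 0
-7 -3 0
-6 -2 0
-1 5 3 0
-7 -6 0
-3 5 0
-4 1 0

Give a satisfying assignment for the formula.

Try x1 = False.
  then x2 is forced to False.
  then x4 is forced to False.
  then x6 is forced to True.
  then x3 is forced to True.
  then x7 is forced to False.
  then x5 is forced to True.

x1=False, x2=False, x3=True, x4=False, x5=True, x6=True, x7=False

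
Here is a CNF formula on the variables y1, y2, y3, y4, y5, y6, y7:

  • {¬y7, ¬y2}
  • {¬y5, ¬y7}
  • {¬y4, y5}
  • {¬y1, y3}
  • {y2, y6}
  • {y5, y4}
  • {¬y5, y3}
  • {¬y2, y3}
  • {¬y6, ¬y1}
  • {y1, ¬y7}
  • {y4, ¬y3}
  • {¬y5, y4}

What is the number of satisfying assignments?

4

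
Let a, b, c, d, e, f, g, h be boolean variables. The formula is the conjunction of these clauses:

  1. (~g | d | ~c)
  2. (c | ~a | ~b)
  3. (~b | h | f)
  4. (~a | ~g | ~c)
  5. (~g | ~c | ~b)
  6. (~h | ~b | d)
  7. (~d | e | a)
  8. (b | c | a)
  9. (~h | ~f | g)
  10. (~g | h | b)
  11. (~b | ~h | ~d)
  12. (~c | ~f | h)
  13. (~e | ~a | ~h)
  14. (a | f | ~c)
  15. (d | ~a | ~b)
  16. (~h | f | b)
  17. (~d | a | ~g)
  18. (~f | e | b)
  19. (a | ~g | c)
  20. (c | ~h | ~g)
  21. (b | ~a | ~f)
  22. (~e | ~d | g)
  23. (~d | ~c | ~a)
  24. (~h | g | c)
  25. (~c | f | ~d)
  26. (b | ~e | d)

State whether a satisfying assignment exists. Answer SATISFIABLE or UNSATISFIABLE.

Try a = False.
Try b = True.
The remaining clauses are satisfied by c = False, d = False, e = True, f = True, g = False, h = False.
So a=0, b=1, c=0, d=0, e=1, f=1, g=0, h=0 is a satisfying assignment.

SATISFIABLE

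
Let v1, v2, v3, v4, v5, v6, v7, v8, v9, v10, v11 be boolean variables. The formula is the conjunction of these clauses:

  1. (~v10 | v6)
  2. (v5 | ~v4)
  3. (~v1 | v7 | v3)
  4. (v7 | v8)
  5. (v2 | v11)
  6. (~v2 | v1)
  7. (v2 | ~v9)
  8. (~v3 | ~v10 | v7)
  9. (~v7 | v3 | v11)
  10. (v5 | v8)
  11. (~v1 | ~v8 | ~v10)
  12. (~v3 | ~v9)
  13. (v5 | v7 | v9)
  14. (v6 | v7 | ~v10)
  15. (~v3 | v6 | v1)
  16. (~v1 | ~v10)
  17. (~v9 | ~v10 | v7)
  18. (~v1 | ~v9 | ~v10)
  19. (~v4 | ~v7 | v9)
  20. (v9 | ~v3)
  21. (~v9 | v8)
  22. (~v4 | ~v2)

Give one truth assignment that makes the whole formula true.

v4 occurs only negated in the remaining clauses — set v4 = False.
v5 occurs only positively in the remaining clauses — set v5 = True.
Branch on v1: take v1 = True.
  then v10 is forced to False.
Set v2 = True and propagate.
Branch on v3: take v3 = False.
  then v7 is forced to True.
  then v11 is forced to True.
The remaining clauses are satisfied by v6 = False, v8 = False, v9 = False.
Every clause has at least one true literal under this assignment.
Check each clause:
  1. (v6 | ~v10) — ~v10 is true.
  2. (v5 | ~v4) — ~v4 is true.
  3. (v7 | v3 | ~v1) — v7 is true.
  4. (v8 | v7) — v7 is true.
  5. (v2 | v11) — v2 is true.
  6. (~v2 | v1) — v1 is true.
  7. (v2 | ~v9) — v2 is true.
  8. (v7 | ~v10 | ~v3) — ~v3 is true.
  9. (v3 | v11 | ~v7) — v11 is true.
  10. (v8 | v5) — v5 is true.
  11. (~v1 | ~v8 | ~v10) — ~v8 is true.
  12. (~v9 | ~v3) — ~v3 is true.
  13. (v5 | v9 | v7) — v5 is true.
  14. (v6 | v7 | ~v10) — ~v10 is true.
  15. (~v3 | v1 | v6) — v1 is true.
  16. (~v1 | ~v10) — ~v10 is true.
  17. (v7 | ~v9 | ~v10) — ~v9 is true.
  18. (~v1 | ~v10 | ~v9) — ~v10 is true.
  19. (~v4 | v9 | ~v7) — ~v4 is true.
  20. (v9 | ~v3) — ~v3 is true.
  21. (v8 | ~v9) — ~v9 is true.
  22. (~v2 | ~v4) — ~v4 is true.

v1 = True, v2 = True, v3 = False, v4 = False, v5 = True, v6 = False, v7 = True, v8 = False, v9 = False, v10 = False, v11 = True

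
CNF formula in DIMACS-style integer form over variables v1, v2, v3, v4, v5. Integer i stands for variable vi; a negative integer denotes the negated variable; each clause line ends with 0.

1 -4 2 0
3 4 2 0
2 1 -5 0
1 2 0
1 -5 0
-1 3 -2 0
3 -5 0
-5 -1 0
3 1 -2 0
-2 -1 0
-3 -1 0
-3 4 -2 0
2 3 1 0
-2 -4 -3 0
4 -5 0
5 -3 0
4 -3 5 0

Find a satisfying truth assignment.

v1=True  v2=False  v3=False  v4=True  v5=False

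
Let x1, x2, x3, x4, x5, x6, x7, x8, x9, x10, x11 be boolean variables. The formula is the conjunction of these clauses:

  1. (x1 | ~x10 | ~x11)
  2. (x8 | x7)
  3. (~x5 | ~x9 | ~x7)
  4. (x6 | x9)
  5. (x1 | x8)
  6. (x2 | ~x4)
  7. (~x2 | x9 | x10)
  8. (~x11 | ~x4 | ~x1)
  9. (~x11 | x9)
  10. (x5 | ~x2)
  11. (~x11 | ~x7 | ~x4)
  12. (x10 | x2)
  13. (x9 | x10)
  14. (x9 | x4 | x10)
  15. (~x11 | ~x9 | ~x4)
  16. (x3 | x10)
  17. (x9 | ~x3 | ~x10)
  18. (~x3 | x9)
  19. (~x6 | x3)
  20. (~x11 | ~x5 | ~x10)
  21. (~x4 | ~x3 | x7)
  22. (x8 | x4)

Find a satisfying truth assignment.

x1=True, x2=True, x3=True, x4=False, x5=True, x6=False, x7=False, x8=True, x9=True, x10=False, x11=True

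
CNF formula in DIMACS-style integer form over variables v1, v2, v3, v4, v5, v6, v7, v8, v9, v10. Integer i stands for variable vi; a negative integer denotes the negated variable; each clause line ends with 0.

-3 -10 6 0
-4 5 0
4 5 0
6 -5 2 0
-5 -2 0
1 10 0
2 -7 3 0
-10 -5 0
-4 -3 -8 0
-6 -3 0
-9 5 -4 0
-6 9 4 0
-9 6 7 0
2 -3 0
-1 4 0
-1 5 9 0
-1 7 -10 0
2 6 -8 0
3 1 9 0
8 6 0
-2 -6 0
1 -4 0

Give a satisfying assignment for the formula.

v1=1, v2=0, v3=0, v4=1, v5=1, v6=1, v7=0, v8=1, v9=1, v10=0

Check each clause:
  1. {¬v3, v6, ¬v10} — ¬v3 is true.
  2. {v5, ¬v4} — v5 is true.
  3. {v4, v5} — v4 is true.
  4. {¬v5, v2, v6} — v6 is true.
  5. {¬v5, ¬v2} — ¬v2 is true.
  6. {v10, v1} — v1 is true.
  7. {v3, ¬v7, v2} — ¬v7 is true.
  8. {¬v10, ¬v5} — ¬v10 is true.
  9. {¬v3, ¬v8, ¬v4} — ¬v3 is true.
  10. {¬v3, ¬v6} — ¬v3 is true.
  11. {¬v9, ¬v4, v5} — v5 is true.
  12. {¬v6, v9, v4} — v9 is true.
  13. {v7, v6, ¬v9} — v6 is true.
  14. {¬v3, v2} — ¬v3 is true.
  15. {¬v1, v4} — v4 is true.
  16. {v9, v5, ¬v1} — v9 is true.
  17. {v7, ¬v1, ¬v10} — ¬v10 is true.
  18. {v6, ¬v8, v2} — v6 is true.
  19. {v9, v3, v1} — v9 is true.
  20. {v6, v8} — v8 is true.
  21. {¬v2, ¬v6} — ¬v2 is true.
  22. {¬v4, v1} — v1 is true.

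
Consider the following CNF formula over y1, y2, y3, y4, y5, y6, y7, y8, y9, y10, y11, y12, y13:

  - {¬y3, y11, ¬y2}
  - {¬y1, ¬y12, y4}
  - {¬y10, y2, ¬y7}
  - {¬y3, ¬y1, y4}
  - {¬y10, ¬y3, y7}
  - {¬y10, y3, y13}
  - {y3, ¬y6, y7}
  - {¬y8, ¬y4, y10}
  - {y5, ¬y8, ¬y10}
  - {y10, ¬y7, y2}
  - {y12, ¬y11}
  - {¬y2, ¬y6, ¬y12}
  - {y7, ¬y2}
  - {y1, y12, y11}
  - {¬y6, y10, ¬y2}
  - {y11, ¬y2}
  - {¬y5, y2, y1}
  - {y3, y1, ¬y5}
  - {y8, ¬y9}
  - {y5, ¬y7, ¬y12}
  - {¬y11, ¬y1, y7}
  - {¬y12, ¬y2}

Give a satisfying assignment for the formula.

y1=F, y2=F, y3=F, y4=T, y5=F, y6=F, y7=F, y8=F, y9=F, y10=F, y11=T, y12=T, y13=T

Check each clause:
  1. {¬y2, y11, ¬y3} — y11 is true.
  2. {y4, ¬y1, ¬y12} — y4 is true.
  3. {¬y10, ¬y7, y2} — ¬y7 is true.
  4. {¬y3, y4, ¬y1} — y4 is true.
  5. {y7, ¬y10, ¬y3} — ¬y3 is true.
  6. {y3, ¬y10, y13} — y13 is true.
  7. {y3, ¬y6, y7} — ¬y6 is true.
  8. {y10, ¬y4, ¬y8} — ¬y8 is true.
  9. {y5, ¬y10, ¬y8} — ¬y8 is true.
  10. {¬y7, y2, y10} — ¬y7 is true.
  11. {y12, ¬y11} — y12 is true.
  12. {¬y2, ¬y6, ¬y12} — ¬y6 is true.
  13. {¬y2, y7} — ¬y2 is true.
  14. {y12, y1, y11} — y11 is true.
  15. {¬y2, ¬y6, y10} — ¬y6 is true.
  16. {y11, ¬y2} — y11 is true.
  17. {y1, y2, ¬y5} — ¬y5 is true.
  18. {y3, ¬y5, y1} — ¬y5 is true.
  19. {¬y9, y8} — ¬y9 is true.
  20. {y5, ¬y12, ¬y7} — ¬y7 is true.
  21. {¬y11, y7, ¬y1} — ¬y1 is true.
  22. {¬y2, ¬y12} — ¬y2 is true.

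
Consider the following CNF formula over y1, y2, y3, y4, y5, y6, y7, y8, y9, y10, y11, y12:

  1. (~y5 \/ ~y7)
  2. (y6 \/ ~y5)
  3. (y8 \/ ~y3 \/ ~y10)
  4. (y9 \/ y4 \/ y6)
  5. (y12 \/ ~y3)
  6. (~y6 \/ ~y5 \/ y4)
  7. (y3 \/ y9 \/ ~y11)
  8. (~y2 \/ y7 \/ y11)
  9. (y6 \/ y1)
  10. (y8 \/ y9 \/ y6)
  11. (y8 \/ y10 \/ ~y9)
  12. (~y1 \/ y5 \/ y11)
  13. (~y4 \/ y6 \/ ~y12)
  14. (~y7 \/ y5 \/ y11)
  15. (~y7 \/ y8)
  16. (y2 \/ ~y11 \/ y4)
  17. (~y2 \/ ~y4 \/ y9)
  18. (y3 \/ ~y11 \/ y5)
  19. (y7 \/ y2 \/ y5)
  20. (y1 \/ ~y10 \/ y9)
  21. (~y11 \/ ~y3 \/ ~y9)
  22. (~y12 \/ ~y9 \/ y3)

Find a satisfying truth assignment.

y1=True, y2=False, y3=False, y4=True, y5=True, y6=True, y7=False, y8=True, y9=True, y10=False, y11=False, y12=False

Check each clause:
  1. (~y5 \/ ~y7) — ~y7 is true.
  2. (~y5 \/ y6) — y6 is true.
  3. (~y10 \/ ~y3 \/ y8) — y8 is true.
  4. (y4 \/ y6 \/ y9) — y9 is true.
  5. (y12 \/ ~y3) — ~y3 is true.
  6. (~y6 \/ y4 \/ ~y5) — y4 is true.
  7. (y9 \/ ~y11 \/ y3) — y9 is true.
  8. (y11 \/ y7 \/ ~y2) — ~y2 is true.
  9. (y1 \/ y6) — y1 is true.
  10. (y6 \/ y9 \/ y8) — y8 is true.
  11. (y8 \/ ~y9 \/ y10) — y8 is true.
  12. (y11 \/ y5 \/ ~y1) — y5 is true.
  13. (~y12 \/ y6 \/ ~y4) — ~y12 is true.
  14. (~y7 \/ y5 \/ y11) — ~y7 is true.
  15. (y8 \/ ~y7) — y8 is true.
  16. (y4 \/ y2 \/ ~y11) — y4 is true.
  17. (~y2 \/ ~y4 \/ y9) — y9 is true.
  18. (y3 \/ ~y11 \/ y5) — y5 is true.
  19. (y5 \/ y2 \/ y7) — y5 is true.
  20. (y9 \/ ~y10 \/ y1) — y9 is true.
  21. (~y9 \/ ~y11 \/ ~y3) — ~y11 is true.
  22. (y3 \/ ~y9 \/ ~y12) — ~y12 is true.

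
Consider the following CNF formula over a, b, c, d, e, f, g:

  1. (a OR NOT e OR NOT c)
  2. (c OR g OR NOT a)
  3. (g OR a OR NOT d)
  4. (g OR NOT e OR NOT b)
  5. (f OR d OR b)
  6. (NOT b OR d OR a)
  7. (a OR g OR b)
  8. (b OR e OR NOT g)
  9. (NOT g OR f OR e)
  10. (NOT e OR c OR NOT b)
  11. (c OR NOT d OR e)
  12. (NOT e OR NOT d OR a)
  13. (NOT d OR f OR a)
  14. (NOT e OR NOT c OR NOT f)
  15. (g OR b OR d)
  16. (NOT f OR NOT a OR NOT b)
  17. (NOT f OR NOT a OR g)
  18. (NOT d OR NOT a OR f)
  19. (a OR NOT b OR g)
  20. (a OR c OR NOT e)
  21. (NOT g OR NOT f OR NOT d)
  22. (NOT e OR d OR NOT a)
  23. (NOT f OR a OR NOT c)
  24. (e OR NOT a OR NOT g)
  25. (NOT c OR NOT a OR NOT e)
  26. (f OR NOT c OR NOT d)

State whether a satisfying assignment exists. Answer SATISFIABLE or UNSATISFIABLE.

Branch on a: take a = True.
Branch on b: take b = True.
  then f is forced to False.
  then d is forced to False.
  then e is forced to False.
  then g is forced to False.
  then c is forced to True.
So a=True, b=True, c=True, d=False, e=False, f=False, g=False is a satisfying assignment.

SATISFIABLE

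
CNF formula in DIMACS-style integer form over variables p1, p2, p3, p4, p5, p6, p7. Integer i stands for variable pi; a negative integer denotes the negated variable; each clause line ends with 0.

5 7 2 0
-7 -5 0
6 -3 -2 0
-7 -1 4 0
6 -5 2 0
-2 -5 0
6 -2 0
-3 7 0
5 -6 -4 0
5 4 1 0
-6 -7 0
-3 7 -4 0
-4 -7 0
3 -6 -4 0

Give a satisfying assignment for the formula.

Set p1 = True and propagate.
Branch on p2: take p2 = False.
For the remaining variables, p3 = False, p4 = False, p5 = True, p6 = True, p7 = False works.
Every clause has at least one true literal under this assignment.
Check each clause:
  1. (p7 || p2 || p5) — p5 is true.
  2. (!p5 || !p7) — !p7 is true.
  3. (!p2 || p6 || !p3) — !p3 is true.
  4. (!p7 || !p1 || p4) — !p7 is true.
  5. (!p5 || p6 || p2) — p6 is true.
  6. (!p5 || !p2) — !p2 is true.
  7. (!p2 || p6) — !p2 is true.
  8. (!p3 || p7) — !p3 is true.
  9. (!p4 || !p6 || p5) — !p4 is true.
  10. (p4 || p5 || p1) — p1 is true.
  11. (!p6 || !p7) — !p7 is true.
  12. (!p4 || !p3 || p7) — !p4 is true.
  13. (!p4 || !p7) — !p7 is true.
  14. (!p6 || !p4 || p3) — !p4 is true.

p1 = T  p2 = F  p3 = F  p4 = F  p5 = T  p6 = T  p7 = F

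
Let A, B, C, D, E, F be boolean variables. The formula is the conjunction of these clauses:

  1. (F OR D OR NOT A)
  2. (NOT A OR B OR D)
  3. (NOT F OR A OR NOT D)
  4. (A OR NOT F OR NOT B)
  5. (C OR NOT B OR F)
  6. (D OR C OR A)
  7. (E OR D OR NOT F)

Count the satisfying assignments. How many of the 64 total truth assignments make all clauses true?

27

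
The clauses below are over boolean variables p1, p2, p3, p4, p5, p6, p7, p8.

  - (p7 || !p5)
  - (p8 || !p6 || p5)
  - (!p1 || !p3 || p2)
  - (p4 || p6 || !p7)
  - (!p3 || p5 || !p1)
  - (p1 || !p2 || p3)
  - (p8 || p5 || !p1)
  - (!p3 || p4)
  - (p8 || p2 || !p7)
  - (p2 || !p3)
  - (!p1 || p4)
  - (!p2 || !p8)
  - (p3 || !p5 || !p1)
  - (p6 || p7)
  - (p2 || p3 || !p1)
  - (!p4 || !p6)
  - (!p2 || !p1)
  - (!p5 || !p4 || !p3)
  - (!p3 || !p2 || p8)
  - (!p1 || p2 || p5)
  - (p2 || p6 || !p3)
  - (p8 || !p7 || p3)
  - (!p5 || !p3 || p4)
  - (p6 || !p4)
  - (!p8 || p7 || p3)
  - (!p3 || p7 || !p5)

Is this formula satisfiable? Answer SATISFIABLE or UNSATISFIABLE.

SATISFIABLE

Branch on p1: take p1 = False.
Branch on p2: take p2 = False.
  then p3 is forced to False.
For the remaining variables, p4 = False, p5 = False, p6 = True, p7 = True, p8 = True works.
Every clause has at least one true literal under this assignment.
So p1=F, p2=F, p3=F, p4=F, p5=F, p6=T, p7=T, p8=T is a satisfying assignment.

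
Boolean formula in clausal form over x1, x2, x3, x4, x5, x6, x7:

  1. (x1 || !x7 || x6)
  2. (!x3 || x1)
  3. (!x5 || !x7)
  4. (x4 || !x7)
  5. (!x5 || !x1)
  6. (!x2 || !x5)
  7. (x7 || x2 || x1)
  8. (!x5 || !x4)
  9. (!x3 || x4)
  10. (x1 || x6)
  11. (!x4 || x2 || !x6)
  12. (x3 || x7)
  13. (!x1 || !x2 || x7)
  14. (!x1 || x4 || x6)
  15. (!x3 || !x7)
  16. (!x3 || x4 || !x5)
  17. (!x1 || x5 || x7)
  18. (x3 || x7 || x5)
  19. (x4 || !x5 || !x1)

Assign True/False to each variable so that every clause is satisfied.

x1=1, x2=1, x3=0, x4=1, x5=0, x6=0, x7=1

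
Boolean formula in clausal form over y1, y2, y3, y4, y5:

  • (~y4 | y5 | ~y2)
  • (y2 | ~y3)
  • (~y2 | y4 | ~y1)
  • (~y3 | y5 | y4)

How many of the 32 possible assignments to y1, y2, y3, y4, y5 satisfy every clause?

15

Split on y2, then y4.
  y2=T, y4=T: remaining (y1,y3,y5) ∈ {(F,F,T); (F,T,T); (T,F,T); (T,T,T)} — 4.
  y2=T, y4=F: remaining (y1,y3,y5) ∈ {(F,F,F); (F,F,T); (F,T,T)} — 3.
  y2=F, y4=T: remaining (y1,y3,y5) ∈ {(F,F,F); (F,F,T); (T,F,F); (T,F,T)} — 4.
  y2=F, y4=F: remaining (y1,y3,y5) ∈ {(F,F,F); (F,F,T); (T,F,F); (T,F,T)} — 4.
Total: 4 + 3 + 4 + 4 = 15.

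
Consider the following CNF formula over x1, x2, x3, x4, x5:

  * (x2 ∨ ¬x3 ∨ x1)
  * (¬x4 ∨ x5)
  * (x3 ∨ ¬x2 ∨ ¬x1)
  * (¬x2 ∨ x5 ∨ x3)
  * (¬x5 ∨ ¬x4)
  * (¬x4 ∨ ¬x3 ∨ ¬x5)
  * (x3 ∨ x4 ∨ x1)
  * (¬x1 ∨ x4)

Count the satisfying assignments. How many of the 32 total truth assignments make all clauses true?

2

The models are:
  x1=F x2=T x3=T x4=F x5=F
  x1=F x2=T x3=T x4=F x5=T
Count: 2.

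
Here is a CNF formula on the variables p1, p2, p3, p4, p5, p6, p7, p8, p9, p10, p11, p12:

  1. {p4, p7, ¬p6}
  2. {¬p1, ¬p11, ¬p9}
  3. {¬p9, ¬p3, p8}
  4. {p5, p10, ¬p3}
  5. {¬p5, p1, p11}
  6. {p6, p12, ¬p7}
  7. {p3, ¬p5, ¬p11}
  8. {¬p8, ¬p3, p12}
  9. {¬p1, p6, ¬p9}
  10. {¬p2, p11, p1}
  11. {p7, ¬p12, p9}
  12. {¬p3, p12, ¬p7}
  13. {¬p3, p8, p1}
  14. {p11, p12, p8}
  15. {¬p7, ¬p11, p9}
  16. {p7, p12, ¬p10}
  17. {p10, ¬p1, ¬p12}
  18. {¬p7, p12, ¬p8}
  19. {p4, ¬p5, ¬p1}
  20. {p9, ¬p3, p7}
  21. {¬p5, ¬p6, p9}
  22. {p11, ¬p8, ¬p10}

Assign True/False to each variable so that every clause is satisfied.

Pure literal: p2 appears only negated; assign p2 = False.
Pure literal: p4 appears only positively; assign p4 = True.
Set p1 = True and propagate.
Set p3 = True and propagate.
For the remaining variables, p5 = True, p6 = False, p7 = True, p8 = False, p9 = False, p10 = True, p11 = False, p12 = True works.
Check each clause:
  1. {¬p6, p4, p7} — ¬p6 is true.
  2. {¬p11, ¬p9, ¬p1} — ¬p11 is true.
  3. {p8, ¬p3, ¬p9} — ¬p9 is true.
  4. {¬p3, p5, p10} — p5 is true.
  5. {p1, ¬p5, p11} — p1 is true.
  6. {¬p7, p12, p6} — p12 is true.
  7. {p3, ¬p11, ¬p5} — p3 is true.
  8. {¬p8, ¬p3, p12} — ¬p8 is true.
  9. {p6, ¬p1, ¬p9} — ¬p9 is true.
  10. {¬p2, p1, p11} — p1 is true.
  11. {p9, p7, ¬p12} — p7 is true.
  12. {p12, ¬p3, ¬p7} — p12 is true.
  13. {p1, ¬p3, p8} — p1 is true.
  14. {p11, p8, p12} — p12 is true.
  15. {p9, ¬p11, ¬p7} — ¬p11 is true.
  16. {¬p10, p7, p12} — p12 is true.
  17. {p10, ¬p1, ¬p12} — p10 is true.
  18. {¬p7, ¬p8, p12} — ¬p8 is true.
  19. {¬p1, p4, ¬p5} — p4 is true.
  20. {p7, p9, ¬p3} — p7 is true.
  21. {¬p6, ¬p5, p9} — ¬p6 is true.
  22. {p11, ¬p10, ¬p8} — ¬p8 is true.

p1=True, p2=False, p3=True, p4=True, p5=True, p6=False, p7=True, p8=False, p9=False, p10=True, p11=False, p12=True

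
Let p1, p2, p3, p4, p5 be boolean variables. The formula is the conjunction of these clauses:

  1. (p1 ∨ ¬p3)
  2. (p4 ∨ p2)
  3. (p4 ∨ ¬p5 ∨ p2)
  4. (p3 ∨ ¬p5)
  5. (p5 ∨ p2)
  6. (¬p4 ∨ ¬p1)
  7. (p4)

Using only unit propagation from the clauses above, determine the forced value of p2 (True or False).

True

Unit clause (p4) sets p4 = True.
(¬p1 ∨ ¬p4) with p4 = True leaves only ¬p1, so p1 = False.
(p1 ∨ ¬p3): since p1 = False, the clause reduces to (¬p3). p3 = False.
(¬p5 ∨ p3) with p3 = False leaves only ¬p5, so p5 = False.
(p5 ∨ p2) with p5 = False leaves only p2, so p2 = True.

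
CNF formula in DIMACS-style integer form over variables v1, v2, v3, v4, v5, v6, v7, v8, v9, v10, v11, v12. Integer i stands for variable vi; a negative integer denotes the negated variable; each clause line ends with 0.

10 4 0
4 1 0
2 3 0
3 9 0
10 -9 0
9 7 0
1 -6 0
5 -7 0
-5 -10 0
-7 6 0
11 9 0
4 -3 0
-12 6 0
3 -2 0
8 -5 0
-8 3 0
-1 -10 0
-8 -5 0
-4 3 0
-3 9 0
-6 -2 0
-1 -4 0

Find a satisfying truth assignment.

v1=F, v2=F, v3=T, v4=T, v5=F, v6=F, v7=F, v8=T, v9=T, v10=T, v11=T, v12=F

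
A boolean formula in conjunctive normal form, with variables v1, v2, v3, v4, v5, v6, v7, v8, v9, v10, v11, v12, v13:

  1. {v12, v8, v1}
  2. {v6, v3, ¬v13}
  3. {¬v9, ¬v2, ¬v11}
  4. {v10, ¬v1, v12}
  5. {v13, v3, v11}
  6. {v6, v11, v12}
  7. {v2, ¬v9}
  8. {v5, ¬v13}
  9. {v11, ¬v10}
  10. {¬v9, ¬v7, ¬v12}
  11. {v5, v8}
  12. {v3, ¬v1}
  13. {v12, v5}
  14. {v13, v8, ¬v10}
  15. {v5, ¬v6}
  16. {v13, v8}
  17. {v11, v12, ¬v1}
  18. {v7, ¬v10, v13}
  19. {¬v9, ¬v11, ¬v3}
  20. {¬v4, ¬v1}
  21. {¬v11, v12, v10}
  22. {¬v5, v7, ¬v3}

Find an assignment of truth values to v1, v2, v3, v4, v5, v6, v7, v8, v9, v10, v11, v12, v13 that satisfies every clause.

v1=F, v2=T, v3=F, v4=F, v5=T, v6=T, v7=F, v8=T, v9=F, v10=T, v11=T, v12=F, v13=T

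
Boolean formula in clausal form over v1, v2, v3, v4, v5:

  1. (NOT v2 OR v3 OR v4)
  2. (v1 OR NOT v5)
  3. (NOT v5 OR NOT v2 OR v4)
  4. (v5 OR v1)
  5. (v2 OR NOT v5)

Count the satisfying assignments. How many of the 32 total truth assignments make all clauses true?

9

Case analysis on v5 and v2:
  v5=T, v2=T: remaining (v1,v3,v4) ∈ {(T,F,T); (T,T,T)} — 2.
  v5=T, v2=F: a clause becomes empty — 0.
  v5=F, v2=T: remaining (v1,v3,v4) ∈ {(T,F,T); (T,T,F); (T,T,T)} — 3.
  v5=F, v2=F: remaining (v1,v3,v4) ∈ {(T,F,F); (T,F,T); (T,T,F); (T,T,T)} — 4.
Total: 2 + 0 + 3 + 4 = 9.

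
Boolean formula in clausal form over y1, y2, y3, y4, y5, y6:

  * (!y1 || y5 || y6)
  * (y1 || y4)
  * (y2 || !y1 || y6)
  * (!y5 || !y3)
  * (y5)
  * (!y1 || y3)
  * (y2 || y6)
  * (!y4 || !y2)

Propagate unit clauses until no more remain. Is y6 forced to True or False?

True

Unit clause (y5) sets y5 = True.
(!y5 || !y3): since y5 = True, the clause reduces to (!y3). y3 = False.
(!y1 || y3): since y3 = False, the clause reduces to (!y1). y1 = False.
From (y1 || y4) and y1 = False: y4 = True.
From (!y2 || !y4) and y4 = True: y2 = False.
(y6 || y2) with y2 = False leaves only y6, so y6 = True.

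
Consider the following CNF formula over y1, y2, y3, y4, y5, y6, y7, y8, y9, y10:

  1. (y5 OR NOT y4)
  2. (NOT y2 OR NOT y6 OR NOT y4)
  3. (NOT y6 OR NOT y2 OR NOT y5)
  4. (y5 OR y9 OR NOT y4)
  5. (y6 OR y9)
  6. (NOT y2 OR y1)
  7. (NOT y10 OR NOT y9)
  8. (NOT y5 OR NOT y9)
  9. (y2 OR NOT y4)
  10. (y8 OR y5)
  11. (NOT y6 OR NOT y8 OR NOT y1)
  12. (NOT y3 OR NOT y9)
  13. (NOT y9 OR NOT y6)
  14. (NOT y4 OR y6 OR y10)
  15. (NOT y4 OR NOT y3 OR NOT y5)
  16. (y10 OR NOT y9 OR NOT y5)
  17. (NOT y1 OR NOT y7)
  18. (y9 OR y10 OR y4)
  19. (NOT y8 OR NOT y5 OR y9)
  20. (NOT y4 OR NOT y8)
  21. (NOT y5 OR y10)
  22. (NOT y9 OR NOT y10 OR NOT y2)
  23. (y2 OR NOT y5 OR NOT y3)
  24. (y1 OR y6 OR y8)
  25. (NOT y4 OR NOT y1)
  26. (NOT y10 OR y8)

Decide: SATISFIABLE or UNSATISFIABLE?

Pure literal: y3 appears only negated; assign y3 = False.
y7 occurs only negated in the remaining clauses — set y7 = False.
Try y1 = True.
  then y4 is forced to False.
Branch on y2: take y2 = True.
The remaining clauses are satisfied by y5 = False, y6 = False, y8 = True, y9 = True, y10 = False.
So y1=True, y2=True, y3=False, y4=False, y5=False, y6=False, y7=False, y8=True, y9=True, y10=False is a satisfying assignment.

SATISFIABLE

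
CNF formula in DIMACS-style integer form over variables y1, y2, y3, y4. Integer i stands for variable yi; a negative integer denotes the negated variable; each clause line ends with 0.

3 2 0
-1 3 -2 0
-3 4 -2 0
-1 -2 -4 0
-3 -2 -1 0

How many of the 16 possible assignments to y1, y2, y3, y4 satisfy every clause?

7

Case analysis on y2 and y3:
  y2=1, y3=1: remaining (y1,y4) ∈ {(0,1)} — 1.
  y2=1, y3=0: remaining (y1,y4) ∈ {(0,0); (0,1)} — 2.
  y2=0, y3=1: remaining (y1,y4) ∈ {(0,0); (0,1); (1,0); (1,1)} — 4.
  y2=0, y3=0: a clause becomes empty — 0.
Total: 1 + 2 + 4 + 0 = 7.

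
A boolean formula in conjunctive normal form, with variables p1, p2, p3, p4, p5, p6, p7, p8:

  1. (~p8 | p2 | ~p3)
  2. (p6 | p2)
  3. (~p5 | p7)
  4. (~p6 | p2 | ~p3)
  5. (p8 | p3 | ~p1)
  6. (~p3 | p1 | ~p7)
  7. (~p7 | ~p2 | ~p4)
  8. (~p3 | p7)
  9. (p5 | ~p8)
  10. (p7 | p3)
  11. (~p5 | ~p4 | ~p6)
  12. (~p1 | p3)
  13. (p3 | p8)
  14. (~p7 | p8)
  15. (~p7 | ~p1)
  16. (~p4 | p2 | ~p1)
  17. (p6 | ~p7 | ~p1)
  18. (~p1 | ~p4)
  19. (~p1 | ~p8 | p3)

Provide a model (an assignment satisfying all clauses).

p1=F  p2=T  p3=F  p4=F  p5=T  p6=F  p7=T  p8=T

p4 occurs only negated in the remaining clauses — set p4 = False.
Set p1 = False and propagate.
The remaining clauses are satisfied by p2 = True, p3 = False, p5 = True, p6 = False, p7 = True, p8 = True.
Every clause has at least one true literal under this assignment.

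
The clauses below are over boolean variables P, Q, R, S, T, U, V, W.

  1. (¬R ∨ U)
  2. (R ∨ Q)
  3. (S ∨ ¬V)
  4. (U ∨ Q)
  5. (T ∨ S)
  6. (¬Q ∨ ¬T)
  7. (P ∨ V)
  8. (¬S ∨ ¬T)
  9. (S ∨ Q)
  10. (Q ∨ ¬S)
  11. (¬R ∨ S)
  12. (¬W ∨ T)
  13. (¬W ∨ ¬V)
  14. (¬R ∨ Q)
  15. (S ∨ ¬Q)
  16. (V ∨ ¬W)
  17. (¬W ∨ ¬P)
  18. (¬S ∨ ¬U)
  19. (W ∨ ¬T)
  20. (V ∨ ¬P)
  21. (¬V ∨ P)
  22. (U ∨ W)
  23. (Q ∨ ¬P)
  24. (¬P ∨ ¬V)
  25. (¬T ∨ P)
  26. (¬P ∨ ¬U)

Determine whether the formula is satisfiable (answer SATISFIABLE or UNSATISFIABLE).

P = True:
  propagation gives W=False, T=False, S=True, Q=True; an empty clause results — contradiction.
P = False:
  propagation gives V=True; an empty clause results — contradiction.
Every branch closes, so no satisfying assignment exists.

UNSATISFIABLE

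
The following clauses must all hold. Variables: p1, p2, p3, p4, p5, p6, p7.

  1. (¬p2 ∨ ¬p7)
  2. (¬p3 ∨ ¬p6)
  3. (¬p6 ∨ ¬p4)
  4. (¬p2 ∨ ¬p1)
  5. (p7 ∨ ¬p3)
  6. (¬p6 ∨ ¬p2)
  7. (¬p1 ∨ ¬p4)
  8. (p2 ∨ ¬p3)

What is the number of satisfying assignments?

Split on p2, then p3.
  p2=1, p3=1: a clause becomes empty — 0.
  p2=1, p3=0: remaining (p1,p4,p5,p6,p7) ∈ {(0,0,0,0,0); (0,0,1,0,0); (0,1,0,0,0); (0,1,1,0,0)} — 4.
  p2=0, p3=1: a clause becomes empty — 0.
  p2=0, p3=0: p5, p7 free; 5 ways for (p1,p4,p6) × 2^2 = 20.
Total: 0 + 4 + 0 + 20 = 24.

24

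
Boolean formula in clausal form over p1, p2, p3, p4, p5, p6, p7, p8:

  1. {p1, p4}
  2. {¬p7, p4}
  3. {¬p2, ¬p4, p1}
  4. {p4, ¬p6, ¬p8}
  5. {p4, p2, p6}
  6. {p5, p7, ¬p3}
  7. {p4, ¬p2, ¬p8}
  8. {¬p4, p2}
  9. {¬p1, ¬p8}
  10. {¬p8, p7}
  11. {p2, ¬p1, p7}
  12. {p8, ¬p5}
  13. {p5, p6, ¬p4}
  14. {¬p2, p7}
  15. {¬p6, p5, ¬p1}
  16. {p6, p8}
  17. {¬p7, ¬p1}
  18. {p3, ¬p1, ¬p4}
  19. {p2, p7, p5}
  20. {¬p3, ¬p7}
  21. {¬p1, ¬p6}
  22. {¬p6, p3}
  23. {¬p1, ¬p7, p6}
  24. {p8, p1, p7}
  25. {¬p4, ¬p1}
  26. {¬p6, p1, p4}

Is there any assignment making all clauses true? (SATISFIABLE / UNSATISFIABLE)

UNSATISFIABLE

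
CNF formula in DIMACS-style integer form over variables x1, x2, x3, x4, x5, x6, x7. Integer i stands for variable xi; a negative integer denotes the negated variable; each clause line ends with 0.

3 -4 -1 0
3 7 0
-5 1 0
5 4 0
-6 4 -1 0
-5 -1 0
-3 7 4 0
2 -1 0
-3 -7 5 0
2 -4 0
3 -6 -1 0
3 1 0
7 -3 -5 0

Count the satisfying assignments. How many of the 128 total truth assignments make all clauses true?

The models are:
  x1=0 x2=1 x3=1 x4=1 x5=0 x6=0 x7=0
  x1=0 x2=1 x3=1 x4=1 x5=0 x6=1 x7=0
  x1=1 x2=1 x3=1 x4=1 x5=0 x6=0 x7=0
  x1=1 x2=1 x3=1 x4=1 x5=0 x6=1 x7=0
Count: 4.

4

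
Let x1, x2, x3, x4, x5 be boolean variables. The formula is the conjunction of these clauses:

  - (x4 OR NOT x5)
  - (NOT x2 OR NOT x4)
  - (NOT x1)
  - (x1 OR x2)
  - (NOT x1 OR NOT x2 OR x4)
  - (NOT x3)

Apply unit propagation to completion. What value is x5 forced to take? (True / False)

Unit clause (NOT x1) sets x1 = False.
From (x2 OR x1) and x1 = False: x2 = True.
From (NOT x4 OR NOT x2) and x2 = True: x4 = False.
In (NOT x5 OR x4), x4 is now false; NOT x5 must hold, so x5 = False.

False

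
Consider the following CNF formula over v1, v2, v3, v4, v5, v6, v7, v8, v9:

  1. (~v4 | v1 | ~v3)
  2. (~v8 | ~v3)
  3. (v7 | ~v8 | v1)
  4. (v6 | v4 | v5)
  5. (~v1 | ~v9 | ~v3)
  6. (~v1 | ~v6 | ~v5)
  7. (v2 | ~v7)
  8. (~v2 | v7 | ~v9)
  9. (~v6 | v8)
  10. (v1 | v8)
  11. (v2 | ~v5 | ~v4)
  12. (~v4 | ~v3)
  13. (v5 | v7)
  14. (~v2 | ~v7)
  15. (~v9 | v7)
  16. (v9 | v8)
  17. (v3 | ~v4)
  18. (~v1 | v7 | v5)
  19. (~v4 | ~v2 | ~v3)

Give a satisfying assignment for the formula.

v1=T  v2=T  v3=F  v4=F  v5=T  v6=F  v7=F  v8=T  v9=F

Branch on v1: take v1 = True.
Set v2 = True and propagate.
  then v7 is forced to False.
  then v9 is forced to False.
  then v5 is forced to True.
  then v6 is forced to False.
  then v8 is forced to True.
  then v3 is forced to False.
  then v4 is forced to False.
Every clause has at least one true literal under this assignment.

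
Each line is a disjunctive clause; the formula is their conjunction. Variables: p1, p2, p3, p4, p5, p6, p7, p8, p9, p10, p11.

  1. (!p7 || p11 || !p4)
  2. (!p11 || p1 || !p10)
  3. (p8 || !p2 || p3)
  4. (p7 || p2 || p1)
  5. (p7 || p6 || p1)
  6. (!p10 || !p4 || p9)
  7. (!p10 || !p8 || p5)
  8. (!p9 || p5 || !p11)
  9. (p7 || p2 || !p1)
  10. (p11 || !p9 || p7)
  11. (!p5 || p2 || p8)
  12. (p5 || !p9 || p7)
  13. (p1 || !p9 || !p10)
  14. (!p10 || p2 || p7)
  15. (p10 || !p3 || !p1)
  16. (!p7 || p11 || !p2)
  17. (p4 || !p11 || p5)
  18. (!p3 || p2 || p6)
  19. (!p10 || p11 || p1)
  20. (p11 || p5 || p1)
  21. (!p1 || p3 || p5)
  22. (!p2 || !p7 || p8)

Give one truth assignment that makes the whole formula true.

Try p1 = False.
Branch on p2: take p2 = False.
  then p7 is forced to True.
The remaining clauses are satisfied by p3 = False, p4 = True, p5 = True, p6 = False, p8 = True, p9 = True, p10 = False, p11 = True.

p1=False, p2=False, p3=False, p4=True, p5=True, p6=False, p7=True, p8=True, p9=True, p10=False, p11=True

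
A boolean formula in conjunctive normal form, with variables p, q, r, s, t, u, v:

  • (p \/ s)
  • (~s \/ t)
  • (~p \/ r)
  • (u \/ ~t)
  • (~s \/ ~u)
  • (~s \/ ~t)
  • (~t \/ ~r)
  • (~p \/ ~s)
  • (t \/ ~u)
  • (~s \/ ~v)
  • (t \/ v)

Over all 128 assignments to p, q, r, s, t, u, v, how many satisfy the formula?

Satisfying assignments:
  p=T q=F r=T s=F t=F u=F v=T
  p=T q=T r=T s=F t=F u=F v=T
That's 2 in total.

2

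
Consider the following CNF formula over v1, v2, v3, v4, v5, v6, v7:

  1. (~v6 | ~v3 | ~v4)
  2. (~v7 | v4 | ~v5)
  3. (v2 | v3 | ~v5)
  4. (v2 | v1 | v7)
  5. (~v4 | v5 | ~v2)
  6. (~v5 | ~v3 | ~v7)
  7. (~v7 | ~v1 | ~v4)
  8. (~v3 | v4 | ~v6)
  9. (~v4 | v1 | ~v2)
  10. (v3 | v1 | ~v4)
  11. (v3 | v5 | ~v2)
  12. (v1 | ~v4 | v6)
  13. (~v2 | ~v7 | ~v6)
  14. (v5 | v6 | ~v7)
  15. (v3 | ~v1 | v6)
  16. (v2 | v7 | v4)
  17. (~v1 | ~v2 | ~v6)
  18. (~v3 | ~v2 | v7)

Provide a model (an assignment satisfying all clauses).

v1=1  v2=0  v3=1  v4=1  v5=1  v6=0  v7=0

Check each clause:
  1. (~v4 | ~v6 | ~v3) — ~v6 is true.
  2. (~v7 | ~v5 | v4) — ~v7 is true.
  3. (v3 | ~v5 | v2) — v3 is true.
  4. (v1 | v2 | v7) — v1 is true.
  5. (~v4 | ~v2 | v5) — v5 is true.
  6. (~v5 | ~v3 | ~v7) — ~v7 is true.
  7. (~v1 | ~v7 | ~v4) — ~v7 is true.
  8. (~v3 | ~v6 | v4) — ~v6 is true.
  9. (v1 | ~v2 | ~v4) — v1 is true.
  10. (v3 | v1 | ~v4) — v1 is true.
  11. (v5 | ~v2 | v3) — v3 is true.
  12. (v6 | ~v4 | v1) — v1 is true.
  13. (~v7 | ~v6 | ~v2) — ~v7 is true.
  14. (v5 | ~v7 | v6) — ~v7 is true.
  15. (v3 | v6 | ~v1) — v3 is true.
  16. (v7 | v2 | v4) — v4 is true.
  17. (~v2 | ~v1 | ~v6) — ~v6 is true.
  18. (v7 | ~v3 | ~v2) — ~v2 is true.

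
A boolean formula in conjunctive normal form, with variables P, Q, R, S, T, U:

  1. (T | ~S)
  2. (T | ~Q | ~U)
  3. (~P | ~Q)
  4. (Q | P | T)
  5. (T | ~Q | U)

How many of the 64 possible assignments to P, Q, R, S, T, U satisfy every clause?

28

Case analysis on Q and T:
  Q=1, T=1: forces P=0; R, S, U free → 2^3 = 8.
  Q=1, T=0: a clause becomes empty — 0.
  Q=0, T=1: P, R, S, U free → 2^4 = 16.
  Q=0, T=0: remaining (P,R,S,U) ∈ {(1,0,0,0); (1,0,0,1); (1,1,0,0); (1,1,0,1)} — 4.
Total: 8 + 0 + 16 + 4 = 28.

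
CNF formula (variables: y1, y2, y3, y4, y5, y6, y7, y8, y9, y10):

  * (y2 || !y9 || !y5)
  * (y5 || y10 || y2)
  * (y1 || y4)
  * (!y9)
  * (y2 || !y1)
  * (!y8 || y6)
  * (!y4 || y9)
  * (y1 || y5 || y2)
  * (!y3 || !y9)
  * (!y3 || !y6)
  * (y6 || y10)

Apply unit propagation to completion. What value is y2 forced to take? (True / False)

True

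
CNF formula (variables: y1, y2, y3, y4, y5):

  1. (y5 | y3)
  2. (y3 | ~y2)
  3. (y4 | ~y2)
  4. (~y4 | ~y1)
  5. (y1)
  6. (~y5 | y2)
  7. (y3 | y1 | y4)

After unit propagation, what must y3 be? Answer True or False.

True

Unit clause (y1) sets y1 = True.
(~y1 | ~y4) with y1 = True leaves only ~y4, so y4 = False.
In (~y2 | y4), y4 is now false; ~y2 must hold, so y2 = False.
(~y5 | y2) with y2 = False leaves only ~y5, so y5 = False.
From (y5 | y3) and y5 = False: y3 = True.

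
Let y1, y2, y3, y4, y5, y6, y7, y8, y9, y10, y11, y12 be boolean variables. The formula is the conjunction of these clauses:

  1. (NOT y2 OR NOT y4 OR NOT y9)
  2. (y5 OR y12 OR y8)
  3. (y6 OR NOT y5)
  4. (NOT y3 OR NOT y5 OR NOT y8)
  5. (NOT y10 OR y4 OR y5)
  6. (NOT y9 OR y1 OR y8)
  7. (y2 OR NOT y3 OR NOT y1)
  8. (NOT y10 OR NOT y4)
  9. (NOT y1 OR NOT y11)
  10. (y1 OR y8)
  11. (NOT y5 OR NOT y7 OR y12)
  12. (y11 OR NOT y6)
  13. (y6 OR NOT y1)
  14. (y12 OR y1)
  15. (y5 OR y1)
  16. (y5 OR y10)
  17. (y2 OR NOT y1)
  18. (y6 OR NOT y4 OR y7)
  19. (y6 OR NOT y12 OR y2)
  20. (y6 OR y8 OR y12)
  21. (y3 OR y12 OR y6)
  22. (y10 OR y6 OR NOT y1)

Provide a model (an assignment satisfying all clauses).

y1 = F, y2 = T, y3 = F, y4 = F, y5 = T, y6 = T, y7 = T, y8 = T, y9 = F, y10 = F, y11 = T, y12 = T

Check each clause:
  1. (NOT y4 OR NOT y2 OR NOT y9) — NOT y4 is true.
  2. (y12 OR y5 OR y8) — y8 is true.
  3. (y6 OR NOT y5) — y6 is true.
  4. (NOT y8 OR NOT y5 OR NOT y3) — NOT y3 is true.
  5. (y4 OR NOT y10 OR y5) — y5 is true.
  6. (NOT y9 OR y1 OR y8) — y8 is true.
  7. (NOT y3 OR y2 OR NOT y1) — y2 is true.
  8. (NOT y10 OR NOT y4) — NOT y4 is true.
  9. (NOT y11 OR NOT y1) — NOT y1 is true.
  10. (y1 OR y8) — y8 is true.
  11. (NOT y5 OR y12 OR NOT y7) — y12 is true.
  12. (NOT y6 OR y11) — y11 is true.
  13. (NOT y1 OR y6) — y6 is true.
  14. (y12 OR y1) — y12 is true.
  15. (y5 OR y1) — y5 is true.
  16. (y10 OR y5) — y5 is true.
  17. (NOT y1 OR y2) — y2 is true.
  18. (y6 OR y7 OR NOT y4) — NOT y4 is true.
  19. (NOT y12 OR y2 OR y6) — y2 is true.
  20. (y12 OR y6 OR y8) — y8 is true.
  21. (y3 OR y12 OR y6) — y12 is true.
  22. (y6 OR NOT y1 OR y10) — NOT y1 is true.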